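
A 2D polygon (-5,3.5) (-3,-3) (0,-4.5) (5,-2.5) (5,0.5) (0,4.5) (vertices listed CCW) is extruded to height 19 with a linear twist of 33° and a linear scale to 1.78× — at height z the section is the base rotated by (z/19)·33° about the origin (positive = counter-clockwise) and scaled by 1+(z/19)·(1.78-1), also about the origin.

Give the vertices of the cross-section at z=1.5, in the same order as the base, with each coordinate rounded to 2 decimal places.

t = z/height = 1.5/19 = 0.0789474
s = 1 + (scale-1)·z/height = 1 + (1.78-1)·1.5/19 = 1.061579
θ = twist·z/height = 33°·1.5/19 = 2.6053° = 0.045470 rad
cos θ = 0.998966, sin θ = 0.045455 (intermediates below are computed at full precision and shown rounded to 5 d.p.)
v1: (-5,3.5) → rotate → (-5.15392,3.26911) → ×s → (-5.47130,3.47042) → (-5.47,3.47)
v2: (-3,-3) → rotate → (-2.86053,-3.13326) → ×s → (-3.03668,-3.32621) → (-3.04,-3.33)
v3: (0,-4.5) → rotate → (0.20455,-4.49535) → ×s → (0.21714,-4.77217) → (0.22,-4.77)
v4: (5,-2.5) → rotate → (5.10847,-2.27014) → ×s → (5.42304,-2.40994) → (5.42,-2.41)
v5: (5,0.5) → rotate → (4.97210,0.72676) → ×s → (5.27828,0.77151) → (5.28,0.77)
v6: (0,4.5) → rotate → (-0.20455,4.49535) → ×s → (-0.21714,4.77217) → (-0.22,4.77)

Cross-section at z=1.5: (-5.47,3.47) (-3.04,-3.33) (0.22,-4.77) (5.42,-2.41) (5.28,0.77) (-0.22,4.77)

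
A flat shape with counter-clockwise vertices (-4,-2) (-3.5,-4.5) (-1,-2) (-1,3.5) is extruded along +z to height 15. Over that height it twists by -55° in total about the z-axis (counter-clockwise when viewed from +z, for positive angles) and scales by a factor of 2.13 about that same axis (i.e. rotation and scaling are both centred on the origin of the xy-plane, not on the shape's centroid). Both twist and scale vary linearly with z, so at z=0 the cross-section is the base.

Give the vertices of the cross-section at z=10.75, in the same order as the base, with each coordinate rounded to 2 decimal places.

t = z/height = 10.75/15 = 0.716667
s = 1 + (scale-1)·z/height = 1 + (2.13-1)·10.75/15 = 1.809833
θ = twist·z/height = -55°·10.75/15 = -39.4167° = -0.687951 rad
cos θ = 0.772549, sin θ = -0.634955 (intermediates below are computed at full precision and shown rounded to 5 d.p.)
v1: (-4,-2) → rotate → (-4.36011,0.99472) → ×s → (-7.89107,1.80028) → (-7.89,1.80)
v2: (-3.5,-4.5) → rotate → (-5.56122,-1.25413) → ×s → (-10.06488,-2.26976) → (-10.06,-2.27)
v3: (-1,-2) → rotate → (-2.04246,-0.91014) → ×s → (-3.69651,-1.64721) → (-3.70,-1.65)
v4: (-1,3.5) → rotate → (1.44979,3.33888) → ×s → (2.62389,6.04281) → (2.62,6.04)

Cross-section at z=10.75: (-7.89,1.80) (-10.06,-2.27) (-3.70,-1.65) (2.62,6.04)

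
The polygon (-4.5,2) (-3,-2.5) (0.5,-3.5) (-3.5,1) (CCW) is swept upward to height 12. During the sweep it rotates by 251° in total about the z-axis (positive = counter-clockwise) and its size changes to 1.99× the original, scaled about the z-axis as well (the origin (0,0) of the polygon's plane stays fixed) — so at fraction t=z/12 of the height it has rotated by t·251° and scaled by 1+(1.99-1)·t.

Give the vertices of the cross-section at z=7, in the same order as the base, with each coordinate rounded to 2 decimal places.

t = z/height = 7/12 = 0.583333
s = 1 + (scale-1)·z/height = 1 + (1.99-1)·7/12 = 1.577500
θ = twist·z/height = 251°·7/12 = 146.4167° = 2.555453 rad
cos θ = -0.833082, sin θ = 0.553149 (intermediates below are computed at full precision and shown rounded to 5 d.p.)
v1: (-4.5,2) → rotate → (2.64257,-4.15534) → ×s → (4.16866,-6.55504) → (4.17,-6.56)
v2: (-3,-2.5) → rotate → (3.88212,0.42326) → ×s → (6.12404,0.66769) → (6.12,0.67)
v3: (0.5,-3.5) → rotate → (1.51948,3.19236) → ×s → (2.39698,5.03595) → (2.40,5.04)
v4: (-3.5,1) → rotate → (2.36264,-2.76910) → ×s → (3.72706,-4.36826) → (3.73,-4.37)

Cross-section at z=7: (4.17,-6.56) (6.12,0.67) (2.40,5.04) (3.73,-4.37)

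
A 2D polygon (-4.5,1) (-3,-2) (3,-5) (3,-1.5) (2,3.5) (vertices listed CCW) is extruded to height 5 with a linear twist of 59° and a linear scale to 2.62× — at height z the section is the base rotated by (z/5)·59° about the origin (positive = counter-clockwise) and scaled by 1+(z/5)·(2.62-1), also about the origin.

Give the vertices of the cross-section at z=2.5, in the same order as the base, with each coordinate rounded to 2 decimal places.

t = z/height = 2.5/5 = 0.5
s = 1 + (scale-1)·z/height = 1 + (2.62-1)·2.5/5 = 1.810000
θ = twist·z/height = 59°·2.5/5 = 29.5000° = 0.514872 rad
cos θ = 0.870356, sin θ = 0.492424 (intermediates below are computed at full precision and shown rounded to 5 d.p.)
v1: (-4.5,1) → rotate → (-4.40902,-1.34555) → ×s → (-7.98033,-2.43545) → (-7.98,-2.44)
v2: (-3,-2) → rotate → (-1.62622,-3.21798) → ×s → (-2.94346,-5.82455) → (-2.94,-5.82)
v3: (3,-5) → rotate → (5.07318,-2.87451) → ×s → (9.18246,-5.20286) → (9.18,-5.20)
v4: (3,-1.5) → rotate → (3.34970,0.17174) → ×s → (6.06296,0.31084) → (6.06,0.31)
v5: (2,3.5) → rotate → (0.01723,4.03109) → ×s → (0.03118,7.29628) → (0.03,7.30)

Cross-section at z=2.5: (-7.98,-2.44) (-2.94,-5.82) (9.18,-5.20) (6.06,0.31) (0.03,7.30)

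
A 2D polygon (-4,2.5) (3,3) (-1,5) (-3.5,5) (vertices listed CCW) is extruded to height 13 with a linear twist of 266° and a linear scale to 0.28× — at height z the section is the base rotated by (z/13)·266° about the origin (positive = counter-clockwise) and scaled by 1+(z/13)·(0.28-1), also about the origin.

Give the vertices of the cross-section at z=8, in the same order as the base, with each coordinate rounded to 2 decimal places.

t = z/height = 8/13 = 0.615385
s = 1 + (scale-1)·z/height = 1 + (0.28-1)·8/13 = 0.556923
θ = twist·z/height = 266°·8/13 = 163.6923° = 2.856970 rad
cos θ = -0.959768, sin θ = 0.280796 (intermediates below are computed at full precision and shown rounded to 5 d.p.)
v1: (-4,2.5) → rotate → (3.13708,-3.52260) → ×s → (1.74711,-1.96182) → (1.75,-1.96)
v2: (3,3) → rotate → (-3.72169,-2.03692) → ×s → (-2.07269,-1.13441) → (-2.07,-1.13)
v3: (-1,5) → rotate → (-0.44421,-5.07963) → ×s → (-0.24739,-2.82897) → (-0.25,-2.83)
v4: (-3.5,5) → rotate → (1.95521,-5.78162) → ×s → (1.08890,-3.21992) → (1.09,-3.22)

Cross-section at z=8: (1.75,-1.96) (-2.07,-1.13) (-0.25,-2.83) (1.09,-3.22)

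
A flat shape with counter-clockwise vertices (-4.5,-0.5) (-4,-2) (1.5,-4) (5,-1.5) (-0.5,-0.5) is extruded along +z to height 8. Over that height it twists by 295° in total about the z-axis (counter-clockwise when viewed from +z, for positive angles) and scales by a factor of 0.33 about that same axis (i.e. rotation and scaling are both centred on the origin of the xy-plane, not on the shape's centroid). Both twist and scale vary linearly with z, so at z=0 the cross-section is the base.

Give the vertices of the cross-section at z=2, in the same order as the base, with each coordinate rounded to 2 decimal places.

Cross-section at z=2: (-0.65,-3.71) (0.67,-3.66) (3.55,0.27) (2.36,3.65) (0.28,-0.52)

t = z/height = 2/8 = 0.25
s = 1 + (scale-1)·z/height = 1 + (0.33-1)·2/8 = 0.832500
θ = twist·z/height = 295°·2/8 = 73.7500° = 1.287180 rad
cos θ = 0.279829, sin θ = 0.960050 (intermediates below are computed at full precision and shown rounded to 5 d.p.)
v1: (-4.5,-0.5) → rotate → (-0.77921,-4.46014) → ×s → (-0.64869,-3.71307) → (-0.65,-3.71)
v2: (-4,-2) → rotate → (0.80078,-4.39986) → ×s → (0.66665,-3.66288) → (0.67,-3.66)
v3: (1.5,-4) → rotate → (4.25994,0.32076) → ×s → (3.54640,0.26703) → (3.55,0.27)
v4: (5,-1.5) → rotate → (2.83922,4.38051) → ×s → (2.36365,3.64677) → (2.36,3.65)
v5: (-0.5,-0.5) → rotate → (0.34011,-0.61994) → ×s → (0.28314,-0.51610) → (0.28,-0.52)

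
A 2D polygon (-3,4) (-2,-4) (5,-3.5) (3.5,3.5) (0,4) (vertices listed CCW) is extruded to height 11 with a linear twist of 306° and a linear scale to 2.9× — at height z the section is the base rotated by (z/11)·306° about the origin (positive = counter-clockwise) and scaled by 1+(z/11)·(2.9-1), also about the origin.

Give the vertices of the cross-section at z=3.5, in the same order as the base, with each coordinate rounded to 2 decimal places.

t = z/height = 3.5/11 = 0.318182
s = 1 + (scale-1)·z/height = 1 + (2.9-1)·3.5/11 = 1.604545
θ = twist·z/height = 306°·3.5/11 = 97.3636° = 1.699316 rad
cos θ = -0.128166, sin θ = 0.991753 (intermediates below are computed at full precision and shown rounded to 5 d.p.)
v1: (-3,4) → rotate → (-3.58251,-3.48792) → ×s → (-5.74830,-5.59653) → (-5.75,-5.60)
v2: (-2,-4) → rotate → (4.22334,-1.47084) → ×s → (6.77655,-2.36003) → (6.78,-2.36)
v3: (5,-3.5) → rotate → (2.83030,5.40735) → ×s → (4.54135,8.67633) → (4.54,8.68)
v4: (3.5,3.5) → rotate → (-3.91972,3.02255) → ×s → (-6.28936,4.84982) → (-6.29,4.85)
v5: (0,4) → rotate → (-3.96701,-0.51266) → ×s → (-6.36525,-0.82259) → (-6.37,-0.82)

Cross-section at z=3.5: (-5.75,-5.60) (6.78,-2.36) (4.54,8.68) (-6.29,4.85) (-6.37,-0.82)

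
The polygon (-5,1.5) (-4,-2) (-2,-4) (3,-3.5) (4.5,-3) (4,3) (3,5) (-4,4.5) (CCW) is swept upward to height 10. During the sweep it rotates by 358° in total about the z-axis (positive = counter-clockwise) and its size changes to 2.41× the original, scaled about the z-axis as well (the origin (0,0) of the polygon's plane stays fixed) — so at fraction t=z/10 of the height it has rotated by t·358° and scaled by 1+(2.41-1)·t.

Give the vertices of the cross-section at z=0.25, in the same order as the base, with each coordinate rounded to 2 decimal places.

Cross-section at z=0.25: (-5.35,0.73) (-3.77,-2.69) (-1.40,-4.41) (3.63,-3.10) (5.09,-2.34) (3.61,3.71) (2.26,5.60) (-4.82,3.96)

t = z/height = 0.25/10 = 0.025
s = 1 + (scale-1)·z/height = 1 + (2.41-1)·0.25/10 = 1.035250
θ = twist·z/height = 358°·0.25/10 = 8.9500° = 0.156207 rad
cos θ = 0.987824, sin θ = 0.155572 (intermediates below are computed at full precision and shown rounded to 5 d.p.)
v1: (-5,1.5) → rotate → (-5.17248,0.70387) → ×s → (-5.35481,0.72869) → (-5.35,0.73)
v2: (-4,-2) → rotate → (-3.64015,-2.59794) → ×s → (-3.76847,-2.68952) → (-3.77,-2.69)
v3: (-2,-4) → rotate → (-1.35336,-4.26244) → ×s → (-1.40106,-4.41269) → (-1.40,-4.41)
v4: (3,-3.5) → rotate → (3.50798,-2.99067) → ×s → (3.63163,-3.09609) → (3.63,-3.10)
v5: (4.5,-3) → rotate → (4.91193,-2.26340) → ×s → (5.08507,-2.34318) → (5.09,-2.34)
v6: (4,3) → rotate → (3.48458,3.58576) → ×s → (3.60741,3.71216) → (3.61,3.71)
v7: (3,5) → rotate → (2.18561,5.40584) → ×s → (2.26265,5.59640) → (2.26,5.60)
v8: (-4,4.5) → rotate → (-4.65137,3.82292) → ×s → (-4.81534,3.95768) → (-4.82,3.96)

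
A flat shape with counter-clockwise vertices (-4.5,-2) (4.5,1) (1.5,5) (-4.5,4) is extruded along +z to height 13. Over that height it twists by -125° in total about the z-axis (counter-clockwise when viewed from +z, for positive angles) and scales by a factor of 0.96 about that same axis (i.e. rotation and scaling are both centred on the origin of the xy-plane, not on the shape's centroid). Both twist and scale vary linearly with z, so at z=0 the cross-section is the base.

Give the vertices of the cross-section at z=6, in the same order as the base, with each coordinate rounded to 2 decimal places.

Cross-section at z=6: (-4.02,2.68) (3.19,-3.21) (4.93,1.38) (0.96,5.83)

t = z/height = 6/13 = 0.461538
s = 1 + (scale-1)·z/height = 1 + (0.96-1)·6/13 = 0.981538
θ = twist·z/height = -125°·6/13 = -57.6923° = -1.006921 rad
cos θ = 0.534466, sin θ = -0.845190 (intermediates below are computed at full precision and shown rounded to 5 d.p.)
v1: (-4.5,-2) → rotate → (-4.09548,2.73442) → ×s → (-4.01987,2.68394) → (-4.02,2.68)
v2: (4.5,1) → rotate → (3.25029,-3.26889) → ×s → (3.19028,-3.20854) → (3.19,-3.21)
v3: (1.5,5) → rotate → (5.02765,1.40454) → ×s → (4.93483,1.37861) → (4.93,1.38)
v4: (-4.5,4) → rotate → (0.97566,5.94122) → ×s → (0.95765,5.83153) → (0.96,5.83)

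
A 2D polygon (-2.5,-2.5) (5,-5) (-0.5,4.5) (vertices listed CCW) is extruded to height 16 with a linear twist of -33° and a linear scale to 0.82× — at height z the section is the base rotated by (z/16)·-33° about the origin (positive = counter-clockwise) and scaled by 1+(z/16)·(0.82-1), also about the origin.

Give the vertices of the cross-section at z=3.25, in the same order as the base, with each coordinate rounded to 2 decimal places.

t = z/height = 3.25/16 = 0.203125
s = 1 + (scale-1)·z/height = 1 + (0.82-1)·3.25/16 = 0.963438
θ = twist·z/height = -33°·3.25/16 = -6.7031° = -0.116992 rad
cos θ = 0.993164, sin θ = -0.116725 (intermediates below are computed at full precision and shown rounded to 5 d.p.)
v1: (-2.5,-2.5) → rotate → (-2.77472,-2.19110) → ×s → (-2.67327,-2.11099) → (-2.67,-2.11)
v2: (5,-5) → rotate → (4.38220,-5.54945) → ×s → (4.22197,-5.34654) → (4.22,-5.35)
v3: (-0.5,4.5) → rotate → (0.02868,4.52760) → ×s → (0.02763,4.36206) → (0.03,4.36)

Cross-section at z=3.25: (-2.67,-2.11) (4.22,-5.35) (0.03,4.36)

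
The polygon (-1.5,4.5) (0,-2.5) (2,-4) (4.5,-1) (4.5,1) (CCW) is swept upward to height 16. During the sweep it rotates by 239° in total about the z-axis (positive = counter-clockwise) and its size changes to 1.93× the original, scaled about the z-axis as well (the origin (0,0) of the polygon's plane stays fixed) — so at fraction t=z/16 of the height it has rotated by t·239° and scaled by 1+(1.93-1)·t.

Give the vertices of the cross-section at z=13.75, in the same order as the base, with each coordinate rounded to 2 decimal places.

Cross-section at z=13.75: (5.91,-6.16) (-1.93,4.06) (-6.34,4.96) (-8.09,-1.85) (-6.54,-5.10)

t = z/height = 13.75/16 = 0.859375
s = 1 + (scale-1)·z/height = 1 + (1.93-1)·13.75/16 = 1.799219
θ = twist·z/height = 239°·13.75/16 = 205.3906° = 3.584743 rad
cos θ = -0.903405, sin θ = -0.428787 (intermediates below are computed at full precision and shown rounded to 5 d.p.)
v1: (-1.5,4.5) → rotate → (3.28465,-3.42214) → ×s → (5.90981,-6.15718) → (5.91,-6.16)
v2: (0,-2.5) → rotate → (-1.07197,2.25851) → ×s → (-1.92871,4.06356) → (-1.93,4.06)
v3: (2,-4) → rotate → (-3.52196,2.75605) → ×s → (-6.33678,4.95873) → (-6.34,4.96)
v4: (4.5,-1) → rotate → (-4.49411,-1.02614) → ×s → (-8.08589,-1.84625) → (-8.09,-1.85)
v5: (4.5,1) → rotate → (-3.63654,-2.83295) → ×s → (-6.54293,-5.09709) → (-6.54,-5.10)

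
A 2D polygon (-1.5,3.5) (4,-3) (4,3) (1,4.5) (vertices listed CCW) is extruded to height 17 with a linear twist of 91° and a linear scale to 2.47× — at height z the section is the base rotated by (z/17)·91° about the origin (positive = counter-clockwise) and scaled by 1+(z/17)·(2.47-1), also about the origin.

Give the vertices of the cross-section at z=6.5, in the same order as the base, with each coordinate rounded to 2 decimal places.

t = z/height = 6.5/17 = 0.382353
s = 1 + (scale-1)·z/height = 1 + (2.47-1)·6.5/17 = 1.562059
θ = twist·z/height = 91°·6.5/17 = 34.7941° = 0.607272 rad
cos θ = 0.821208, sin θ = 0.570629 (intermediates below are computed at full precision and shown rounded to 5 d.p.)
v1: (-1.5,3.5) → rotate → (-3.22901,2.01828) → ×s → (-5.04391,3.15268) → (-5.04,3.15)
v2: (4,-3) → rotate → (4.99672,-0.18111) → ×s → (7.80517,-0.28290) → (7.81,-0.28)
v3: (4,3) → rotate → (1.57294,4.74614) → ×s → (2.45703,7.41375) → (2.46,7.41)
v4: (1,4.5) → rotate → (-1.74662,4.26606) → ×s → (-2.72833,6.66384) → (-2.73,6.66)

Cross-section at z=6.5: (-5.04,3.15) (7.81,-0.28) (2.46,7.41) (-2.73,6.66)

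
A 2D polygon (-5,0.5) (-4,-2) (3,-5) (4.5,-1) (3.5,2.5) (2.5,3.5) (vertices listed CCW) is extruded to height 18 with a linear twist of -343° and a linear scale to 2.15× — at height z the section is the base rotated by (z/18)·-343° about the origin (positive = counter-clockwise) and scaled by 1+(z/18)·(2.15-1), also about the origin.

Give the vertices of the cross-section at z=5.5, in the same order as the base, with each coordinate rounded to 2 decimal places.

Cross-section at z=5.5: (2.38,6.36) (-1.23,5.92) (-7.57,-2.19) (-2.86,-5.53) (2.06,-5.44) (3.71,-4.47)

t = z/height = 5.5/18 = 0.305556
s = 1 + (scale-1)·z/height = 1 + (2.15-1)·5.5/18 = 1.351389
θ = twist·z/height = -343°·5.5/18 = -104.8056° = -1.829202 rad
cos θ = -0.255540, sin θ = -0.966799 (intermediates below are computed at full precision and shown rounded to 5 d.p.)
v1: (-5,0.5) → rotate → (1.76110,4.70622) → ×s → (2.37993,6.35994) → (2.38,6.36)
v2: (-4,-2) → rotate → (-0.91144,4.37827) → ×s → (-1.23171,5.91675) → (-1.23,5.92)
v3: (3,-5) → rotate → (-5.60061,-1.62270) → ×s → (-7.56860,-2.19290) → (-7.57,-2.19)
v4: (4.5,-1) → rotate → (-2.11673,-4.09505) → ×s → (-2.86052,-5.53401) → (-2.86,-5.53)
v5: (3.5,2.5) → rotate → (1.52261,-4.02264) → ×s → (2.05764,-5.43616) → (2.06,-5.44)
v6: (2.5,3.5) → rotate → (2.74495,-3.31138) → ×s → (3.70949,-4.47497) → (3.71,-4.47)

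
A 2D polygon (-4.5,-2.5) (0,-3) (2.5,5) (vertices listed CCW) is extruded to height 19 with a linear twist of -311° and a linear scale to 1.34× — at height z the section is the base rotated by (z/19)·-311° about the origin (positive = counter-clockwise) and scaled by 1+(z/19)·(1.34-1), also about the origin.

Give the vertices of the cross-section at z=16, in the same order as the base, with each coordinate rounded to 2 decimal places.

Cross-section at z=16: (4.00,-5.28) (3.82,0.54) (-6.82,2.28)

t = z/height = 16/19 = 0.842105
s = 1 + (scale-1)·z/height = 1 + (1.34-1)·16/19 = 1.286316
θ = twist·z/height = -311°·16/19 = -261.8947° = -4.570925 rad
cos θ = -0.140992, sin θ = 0.990011 (intermediates below are computed at full precision and shown rounded to 5 d.p.)
v1: (-4.5,-2.5) → rotate → (3.10949,-4.10257) → ×s → (3.99979,-5.27720) → (4.00,-5.28)
v2: (0,-3) → rotate → (2.97003,0.42298) → ×s → (3.82040,0.54408) → (3.82,0.54)
v3: (2.5,5) → rotate → (-5.30253,1.77007) → ×s → (-6.82073,2.27686) → (-6.82,2.28)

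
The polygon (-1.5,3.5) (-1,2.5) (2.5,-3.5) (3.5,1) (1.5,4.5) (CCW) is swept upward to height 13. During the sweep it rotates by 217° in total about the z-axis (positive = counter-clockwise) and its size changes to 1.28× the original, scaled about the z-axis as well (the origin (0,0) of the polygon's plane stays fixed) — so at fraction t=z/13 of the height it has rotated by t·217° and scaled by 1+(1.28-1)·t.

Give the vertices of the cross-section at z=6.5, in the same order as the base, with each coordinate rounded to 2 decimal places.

t = z/height = 6.5/13 = 0.5
s = 1 + (scale-1)·z/height = 1 + (1.28-1)·6.5/13 = 1.140000
θ = twist·z/height = 217°·6.5/13 = 108.5000° = 1.893682 rad
cos θ = -0.317305, sin θ = 0.948324 (intermediates below are computed at full precision and shown rounded to 5 d.p.)
v1: (-1.5,3.5) → rotate → (-2.84318,-2.53305) → ×s → (-3.24122,-2.88768) → (-3.24,-2.89)
v2: (-1,2.5) → rotate → (-2.05350,-1.74159) → ×s → (-2.34100,-1.98541) → (-2.34,-1.99)
v3: (2.5,-3.5) → rotate → (2.52587,3.48138) → ×s → (2.87949,3.96877) → (2.88,3.97)
v4: (3.5,1) → rotate → (-2.05889,3.00183) → ×s → (-2.34713,3.42208) → (-2.35,3.42)
v5: (1.5,4.5) → rotate → (-4.74341,-0.00539) → ×s → (-5.40749,-0.00614) → (-5.41,-0.01)

Cross-section at z=6.5: (-3.24,-2.89) (-2.34,-1.99) (2.88,3.97) (-2.35,3.42) (-5.41,-0.01)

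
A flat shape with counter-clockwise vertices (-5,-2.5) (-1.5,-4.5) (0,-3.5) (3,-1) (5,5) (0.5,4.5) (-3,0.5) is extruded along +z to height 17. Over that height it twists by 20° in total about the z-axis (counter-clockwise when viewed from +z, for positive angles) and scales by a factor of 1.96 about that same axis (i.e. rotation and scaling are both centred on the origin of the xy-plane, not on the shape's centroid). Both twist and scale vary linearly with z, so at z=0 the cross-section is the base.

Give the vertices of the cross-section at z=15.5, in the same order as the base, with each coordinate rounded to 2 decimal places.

Cross-section at z=15.5: (-7.44,-7.39) (-0.03,-8.90) (2.05,-6.23) (5.93,-0.02) (5.97,11.84) (-1.75,8.31) (-5.64,-0.87)

t = z/height = 15.5/17 = 0.911765
s = 1 + (scale-1)·z/height = 1 + (1.96-1)·15.5/17 = 1.875294
θ = twist·z/height = 20°·15.5/17 = 18.2353° = 0.318266 rad
cos θ = 0.949779, sin θ = 0.312920 (intermediates below are computed at full precision and shown rounded to 5 d.p.)
v1: (-5,-2.5) → rotate → (-3.96660,-3.93905) → ×s → (-7.43854,-7.38688) → (-7.44,-7.39)
v2: (-1.5,-4.5) → rotate → (-0.01653,-4.74339) → ×s → (-0.03100,-8.89525) → (-0.03,-8.90)
v3: (0,-3.5) → rotate → (1.09522,-3.32423) → ×s → (2.05386,-6.23391) → (2.05,-6.23)
v4: (3,-1) → rotate → (3.16226,-0.01102) → ×s → (5.93016,-0.02066) → (5.93,-0.02)
v5: (5,5) → rotate → (3.18430,6.31350) → ×s → (5.97149,11.83966) → (5.97,11.84)
v6: (0.5,4.5) → rotate → (-0.93325,4.43047) → ×s → (-1.75012,8.30843) → (-1.75,8.31)
v7: (-3,0.5) → rotate → (-3.00580,-0.46387) → ×s → (-5.63676,-0.86989) → (-5.64,-0.87)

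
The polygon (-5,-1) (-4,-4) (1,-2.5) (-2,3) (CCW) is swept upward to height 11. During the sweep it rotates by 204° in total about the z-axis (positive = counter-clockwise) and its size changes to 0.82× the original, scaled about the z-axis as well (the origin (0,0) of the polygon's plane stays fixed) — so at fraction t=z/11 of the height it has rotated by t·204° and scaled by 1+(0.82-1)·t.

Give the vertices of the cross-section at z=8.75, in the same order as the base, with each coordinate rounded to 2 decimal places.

t = z/height = 8.75/11 = 0.795455
s = 1 + (scale-1)·z/height = 1 + (0.82-1)·8.75/11 = 0.856818
θ = twist·z/height = 204°·8.75/11 = 162.2727° = 2.832193 rad
cos θ = -0.952517, sin θ = 0.304486 (intermediates below are computed at full precision and shown rounded to 5 d.p.)
v1: (-5,-1) → rotate → (5.06707,-0.56992) → ×s → (4.34156,-0.48831) → (4.34,-0.49)
v2: (-4,-4) → rotate → (5.02801,2.59212) → ×s → (4.30809,2.22098) → (4.31,2.22)
v3: (1,-2.5) → rotate → (-0.19130,2.68578) → ×s → (-0.16391,2.30122) → (-0.16,2.30)
v4: (-2,3) → rotate → (0.99157,-3.46652) → ×s → (0.84960,-2.97018) → (0.85,-2.97)

Cross-section at z=8.75: (4.34,-0.49) (4.31,2.22) (-0.16,2.30) (0.85,-2.97)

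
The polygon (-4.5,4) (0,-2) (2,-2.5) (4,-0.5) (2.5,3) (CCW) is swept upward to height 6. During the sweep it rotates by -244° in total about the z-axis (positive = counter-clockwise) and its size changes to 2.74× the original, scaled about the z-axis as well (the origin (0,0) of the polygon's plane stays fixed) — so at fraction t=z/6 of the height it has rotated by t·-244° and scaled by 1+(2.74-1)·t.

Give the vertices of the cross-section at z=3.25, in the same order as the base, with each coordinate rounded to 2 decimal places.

t = z/height = 3.25/6 = 0.541667
s = 1 + (scale-1)·z/height = 1 + (2.74-1)·3.25/6 = 1.942500
θ = twist·z/height = -244°·3.25/6 = -132.1667° = -2.306743 rad
cos θ = -0.671289, sin θ = -0.741195 (intermediates below are computed at full precision and shown rounded to 5 d.p.)
v1: (-4.5,4) → rotate → (5.98558,0.65022) → ×s → (11.62700,1.26305) → (11.63,1.26)
v2: (0,-2) → rotate → (-1.48239,1.34258) → ×s → (-2.87954,2.60796) → (-2.88,2.61)
v3: (2,-2.5) → rotate → (-3.19557,0.19583) → ×s → (-6.20739,0.38041) → (-6.21,0.38)
v4: (4,-0.5) → rotate → (-3.05576,-2.62914) → ×s → (-5.93581,-5.10710) → (-5.94,-5.11)
v5: (2.5,3) → rotate → (0.54536,-3.86686) → ×s → (1.05937,-7.51137) → (1.06,-7.51)

Cross-section at z=3.25: (11.63,1.26) (-2.88,2.61) (-6.21,0.38) (-5.94,-5.11) (1.06,-7.51)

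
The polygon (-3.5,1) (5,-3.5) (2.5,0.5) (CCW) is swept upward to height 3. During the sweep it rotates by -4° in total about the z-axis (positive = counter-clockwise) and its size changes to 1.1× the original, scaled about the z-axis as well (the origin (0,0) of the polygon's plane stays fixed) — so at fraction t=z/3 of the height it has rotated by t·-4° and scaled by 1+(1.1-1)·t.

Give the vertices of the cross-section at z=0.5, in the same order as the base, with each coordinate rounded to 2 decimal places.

t = z/height = 0.5/3 = 0.166667
s = 1 + (scale-1)·z/height = 1 + (1.1-1)·0.5/3 = 1.016667
θ = twist·z/height = -4°·0.5/3 = -0.6667° = -0.011636 rad
cos θ = 0.999932, sin θ = -0.011635 (intermediates below are computed at full precision and shown rounded to 5 d.p.)
v1: (-3.5,1) → rotate → (-3.48813,1.04066) → ×s → (-3.54626,1.05800) → (-3.55,1.06)
v2: (5,-3.5) → rotate → (4.95894,-3.55794) → ×s → (5.04159,-3.61724) → (5.04,-3.62)
v3: (2.5,0.5) → rotate → (2.50565,0.47088) → ×s → (2.54741,0.47873) → (2.55,0.48)

Cross-section at z=0.5: (-3.55,1.06) (5.04,-3.62) (2.55,0.48)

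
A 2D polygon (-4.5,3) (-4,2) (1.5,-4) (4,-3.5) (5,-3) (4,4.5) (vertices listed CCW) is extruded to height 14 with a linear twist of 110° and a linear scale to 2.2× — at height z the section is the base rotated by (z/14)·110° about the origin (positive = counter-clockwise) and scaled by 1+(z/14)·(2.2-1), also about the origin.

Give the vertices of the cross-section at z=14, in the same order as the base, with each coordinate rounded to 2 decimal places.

t = z/height = 14/14 = 1
s = 1 + (scale-1)·z/height = 1 + (2.2-1)·14/14 = 2.200000
θ = twist·z/height = 110°·14/14 = 110.0000° = 1.919862 rad
cos θ = -0.342020, sin θ = 0.939693 (intermediates below are computed at full precision and shown rounded to 5 d.p.)
v1: (-4.5,3) → rotate → (-1.27999,-5.25468) → ×s → (-2.81597,-11.56029) → (-2.82,-11.56)
v2: (-4,2) → rotate → (-0.51130,-4.44281) → ×s → (-1.12487,-9.77418) → (-1.12,-9.77)
v3: (1.5,-4) → rotate → (3.24574,2.77762) → ×s → (7.14063,6.11076) → (7.14,6.11)
v4: (4,-3.5) → rotate → (1.92084,4.95584) → ×s → (4.22586,10.90285) → (4.23,10.90)
v5: (5,-3) → rotate → (1.10898,5.72452) → ×s → (2.43975,12.59395) → (2.44,12.59)
v6: (4,4.5) → rotate → (-5.59670,2.21968) → ×s → (-12.31273,4.88330) → (-12.31,4.88)

Cross-section at z=14: (-2.82,-11.56) (-1.12,-9.77) (7.14,6.11) (4.23,10.90) (2.44,12.59) (-12.31,4.88)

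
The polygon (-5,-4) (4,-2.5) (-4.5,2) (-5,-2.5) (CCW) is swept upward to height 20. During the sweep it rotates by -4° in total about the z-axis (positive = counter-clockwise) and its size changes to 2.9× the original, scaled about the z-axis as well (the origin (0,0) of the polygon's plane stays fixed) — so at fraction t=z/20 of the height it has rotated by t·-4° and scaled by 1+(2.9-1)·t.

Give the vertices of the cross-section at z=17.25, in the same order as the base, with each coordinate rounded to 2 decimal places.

t = z/height = 17.25/20 = 0.8625
s = 1 + (scale-1)·z/height = 1 + (2.9-1)·17.25/20 = 2.638750
θ = twist·z/height = -4°·17.25/20 = -3.4500° = -0.060214 rad
cos θ = 0.998188, sin θ = -0.060177 (intermediates below are computed at full precision and shown rounded to 5 d.p.)
v1: (-5,-4) → rotate → (-5.23165,-3.69186) → ×s → (-13.80501,-9.74190) → (-13.81,-9.74)
v2: (4,-2.5) → rotate → (3.84231,-2.73618) → ×s → (10.13889,-7.22009) → (10.14,-7.22)
v3: (-4.5,2) → rotate → (-4.37149,2.26717) → ×s → (-11.53527,5.98251) → (-11.54,5.98)
v4: (-5,-2.5) → rotate → (-5.14138,-2.19458) → ×s → (-13.56682,-5.79095) → (-13.57,-5.79)

Cross-section at z=17.25: (-13.81,-9.74) (10.14,-7.22) (-11.54,5.98) (-13.57,-5.79)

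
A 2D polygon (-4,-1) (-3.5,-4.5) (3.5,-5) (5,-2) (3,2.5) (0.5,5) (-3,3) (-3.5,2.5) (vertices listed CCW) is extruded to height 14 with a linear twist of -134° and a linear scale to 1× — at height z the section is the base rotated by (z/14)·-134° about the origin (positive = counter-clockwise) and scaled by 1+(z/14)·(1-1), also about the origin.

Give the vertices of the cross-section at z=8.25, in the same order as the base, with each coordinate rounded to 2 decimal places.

Cross-section at z=8.25: (-1.75,3.73) (-5.09,2.57) (-4.24,-4.39) (-1.01,-5.29) (3.03,-2.47) (5.00,0.47) (2.37,3.52) (1.78,3.91)

t = z/height = 8.25/14 = 0.589286
s = 1 + (scale-1)·z/height = 1 + (1-1)·8.25/14 = 1.000000
θ = twist·z/height = -134°·8.25/14 = -78.9643° = -1.378187 rad
cos θ = 0.191421, sin θ = -0.981508 (intermediates below are computed at full precision and shown rounded to 5 d.p.)
v1: (-4,-1) → rotate → (-1.74719,3.73461) → ×s → (-1.74719,3.73461) → (-1.75,3.73)
v2: (-3.5,-4.5) → rotate → (-5.08676,2.57388) → ×s → (-5.08676,2.57388) → (-5.09,2.57)
v3: (3.5,-5) → rotate → (-4.23757,-4.39238) → ×s → (-4.23757,-4.39238) → (-4.24,-4.39)
v4: (5,-2) → rotate → (-1.00591,-5.29038) → ×s → (-1.00591,-5.29038) → (-1.01,-5.29)
v5: (3,2.5) → rotate → (3.02803,-2.46597) → ×s → (3.02803,-2.46597) → (3.03,-2.47)
v6: (0.5,5) → rotate → (5.00325,0.46635) → ×s → (5.00325,0.46635) → (5.00,0.47)
v7: (-3,3) → rotate → (2.37026,3.51879) → ×s → (2.37026,3.51879) → (2.37,3.52)
v8: (-3.5,2.5) → rotate → (1.78380,3.91383) → ×s → (1.78380,3.91383) → (1.78,3.91)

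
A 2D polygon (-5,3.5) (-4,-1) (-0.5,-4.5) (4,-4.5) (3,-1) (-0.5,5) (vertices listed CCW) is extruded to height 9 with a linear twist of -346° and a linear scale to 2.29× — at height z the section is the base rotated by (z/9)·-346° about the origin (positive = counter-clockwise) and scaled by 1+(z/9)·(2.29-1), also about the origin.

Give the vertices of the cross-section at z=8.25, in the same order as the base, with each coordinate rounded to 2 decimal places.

Cross-section at z=8.25: (-13.20,-1.82) (-4.92,-7.54) (5.88,-7.94) (13.08,-1.27) (6.29,2.85) (-8.22,7.26)

t = z/height = 8.25/9 = 0.916667
s = 1 + (scale-1)·z/height = 1 + (2.29-1)·8.25/9 = 2.182500
θ = twist·z/height = -346°·8.25/9 = -317.1667° = -5.535603 rad
cos θ = 0.733334, sin θ = 0.679868 (intermediates below are computed at full precision and shown rounded to 5 d.p.)
v1: (-5,3.5) → rotate → (-6.04621,-0.83267) → ×s → (-13.19585,-1.81730) → (-13.20,-1.82)
v2: (-4,-1) → rotate → (-2.25347,-3.45281) → ×s → (-4.91820,-7.53575) → (-4.92,-7.54)
v3: (-0.5,-4.5) → rotate → (2.69274,-3.63994) → ×s → (5.87690,-7.94417) → (5.88,-7.94)
v4: (4,-4.5) → rotate → (5.99274,-0.58053) → ×s → (13.07916,-1.26701) → (13.08,-1.27)
v5: (3,-1) → rotate → (2.87987,1.30627) → ×s → (6.28532,2.85093) → (6.29,2.85)
v6: (-0.5,5) → rotate → (-3.76601,3.32674) → ×s → (-8.21931,7.26061) → (-8.22,7.26)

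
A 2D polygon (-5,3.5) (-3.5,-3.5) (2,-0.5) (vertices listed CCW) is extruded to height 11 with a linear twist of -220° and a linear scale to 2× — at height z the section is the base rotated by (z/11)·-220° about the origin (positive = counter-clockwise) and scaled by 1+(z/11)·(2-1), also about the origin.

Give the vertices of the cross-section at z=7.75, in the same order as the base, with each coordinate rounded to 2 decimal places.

t = z/height = 7.75/11 = 0.704545
s = 1 + (scale-1)·z/height = 1 + (2-1)·7.75/11 = 1.704545
θ = twist·z/height = -220°·7.75/11 = -155.0000° = -2.705260 rad
cos θ = -0.906308, sin θ = -0.422618 (intermediates below are computed at full precision and shown rounded to 5 d.p.)
v1: (-5,3.5) → rotate → (6.01070,-1.05899) → ×s → (10.24552,-1.80509) → (10.25,-1.81)
v2: (-3.5,-3.5) → rotate → (1.69291,4.65124) → ×s → (2.88565,7.92825) → (2.89,7.93)
v3: (2,-0.5) → rotate → (-2.02392,-0.39208) → ×s → (-3.44987,-0.66832) → (-3.45,-0.67)

Cross-section at z=7.75: (10.25,-1.81) (2.89,7.93) (-3.45,-0.67)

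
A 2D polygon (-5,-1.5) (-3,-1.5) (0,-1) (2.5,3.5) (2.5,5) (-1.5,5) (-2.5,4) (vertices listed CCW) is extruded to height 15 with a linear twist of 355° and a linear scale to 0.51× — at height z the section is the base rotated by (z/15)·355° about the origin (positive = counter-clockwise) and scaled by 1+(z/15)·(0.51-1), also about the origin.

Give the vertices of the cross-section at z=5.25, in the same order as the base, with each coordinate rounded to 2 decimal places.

Cross-section at z=5.25: (3.36,-2.72) (2.43,-1.36) (0.68,0.47) (-3.56,0.08) (-4.59,-0.62) (-2.72,-3.36) (-1.57,-3.58)

t = z/height = 5.25/15 = 0.35
s = 1 + (scale-1)·z/height = 1 + (0.51-1)·5.25/15 = 0.828500
θ = twist·z/height = 355°·5.25/15 = 124.2500° = 2.168572 rad
cos θ = -0.562805, sin θ = 0.826590 (intermediates below are computed at full precision and shown rounded to 5 d.p.)
v1: (-5,-1.5) → rotate → (4.05391,-3.28874) → ×s → (3.35866,-2.72472) → (3.36,-2.72)
v2: (-3,-1.5) → rotate → (2.92830,-1.63556) → ×s → (2.42610,-1.35506) → (2.43,-1.36)
v3: (0,-1) → rotate → (0.82659,0.56280) → ×s → (0.68483,0.46628) → (0.68,0.47)
v4: (2.5,3.5) → rotate → (-4.30008,0.09666) → ×s → (-3.56261,0.08008) → (-3.56,0.08)
v5: (2.5,5) → rotate → (-5.53996,-0.74755) → ×s → (-4.58986,-0.61935) → (-4.59,-0.62)
v6: (-1.5,5) → rotate → (-3.28874,-4.05391) → ×s → (-2.72472,-3.35866) → (-2.72,-3.36)
v7: (-2.5,4) → rotate → (-1.89935,-4.31769) → ×s → (-1.57361,-3.57721) → (-1.57,-3.58)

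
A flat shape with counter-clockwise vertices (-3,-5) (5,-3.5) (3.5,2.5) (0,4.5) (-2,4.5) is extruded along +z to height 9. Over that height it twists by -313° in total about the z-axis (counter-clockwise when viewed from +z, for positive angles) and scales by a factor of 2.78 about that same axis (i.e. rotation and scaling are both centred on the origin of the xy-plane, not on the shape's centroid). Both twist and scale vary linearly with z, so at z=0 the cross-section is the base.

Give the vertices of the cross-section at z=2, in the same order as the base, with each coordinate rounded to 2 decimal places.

Cross-section at z=2: (-8.00,1.49) (-2.14,-8.24) (4.98,-3.36) (5.88,2.19) (4.91,4.81)

t = z/height = 2/9 = 0.222222
s = 1 + (scale-1)·z/height = 1 + (2.78-1)·2/9 = 1.395556
θ = twist·z/height = -313°·2/9 = -69.5556° = -1.213973 rad
cos θ = 0.349299, sin θ = -0.937011 (intermediates below are computed at full precision and shown rounded to 5 d.p.)
v1: (-3,-5) → rotate → (-5.73295,1.06454) → ×s → (-8.00066,1.48562) → (-8.00,1.49)
v2: (5,-3.5) → rotate → (-1.53304,-5.90760) → ×s → (-2.13945,-8.24439) → (-2.14,-8.24)
v3: (3.5,2.5) → rotate → (3.56507,-2.40629) → ×s → (4.97526,-3.35811) → (4.98,-3.36)
v4: (0,4.5) → rotate → (4.21655,1.57185) → ×s → (5.88443,2.19360) → (5.88,2.19)
v5: (-2,4.5) → rotate → (3.51795,3.44587) → ×s → (4.90950,4.80890) → (4.91,4.81)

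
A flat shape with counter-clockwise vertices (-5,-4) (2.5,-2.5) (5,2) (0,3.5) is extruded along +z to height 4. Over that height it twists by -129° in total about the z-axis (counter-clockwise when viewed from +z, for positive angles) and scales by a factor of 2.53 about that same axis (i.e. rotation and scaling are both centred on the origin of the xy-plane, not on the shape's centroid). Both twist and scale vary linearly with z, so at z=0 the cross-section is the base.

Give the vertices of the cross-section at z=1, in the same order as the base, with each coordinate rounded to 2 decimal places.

Cross-section at z=1: (-8.80,-0.99) (1.08,-4.77) (7.32,-1.35) (2.58,4.09)

t = z/height = 1/4 = 0.25
s = 1 + (scale-1)·z/height = 1 + (2.53-1)·1/4 = 1.382500
θ = twist·z/height = -129°·1/4 = -32.2500° = -0.562869 rad
cos θ = 0.845728, sin θ = -0.533615 (intermediates below are computed at full precision and shown rounded to 5 d.p.)
v1: (-5,-4) → rotate → (-6.36310,-0.71484) → ×s → (-8.79698,-0.98826) → (-8.80,-0.99)
v2: (2.5,-2.5) → rotate → (0.78028,-3.44836) → ×s → (1.07874,-4.76735) → (1.08,-4.77)
v3: (5,2) → rotate → (5.29587,-0.97662) → ×s → (7.32154,-1.35017) → (7.32,-1.35)
v4: (0,3.5) → rotate → (1.86765,2.96005) → ×s → (2.58203,4.09227) → (2.58,4.09)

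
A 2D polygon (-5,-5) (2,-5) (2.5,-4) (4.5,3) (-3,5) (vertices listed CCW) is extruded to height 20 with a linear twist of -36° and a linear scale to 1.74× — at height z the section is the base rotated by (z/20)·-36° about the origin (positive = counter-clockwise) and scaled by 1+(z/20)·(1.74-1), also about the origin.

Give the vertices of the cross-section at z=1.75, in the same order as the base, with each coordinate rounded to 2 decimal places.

Cross-section at z=1.75: (-5.61,-5.02) (1.83,-5.43) (2.42,-4.40) (4.96,2.93) (-2.90,5.49)

t = z/height = 1.75/20 = 0.0875
s = 1 + (scale-1)·z/height = 1 + (1.74-1)·1.75/20 = 1.064750
θ = twist·z/height = -36°·1.75/20 = -3.1500° = -0.054978 rad
cos θ = 0.998489, sin θ = -0.054950 (intermediates below are computed at full precision and shown rounded to 5 d.p.)
v1: (-5,-5) → rotate → (-5.26720,-4.71769) → ×s → (-5.60825,-5.02317) → (-5.61,-5.02)
v2: (2,-5) → rotate → (1.72223,-5.10235) → ×s → (1.83374,-5.43272) → (1.83,-5.43)
v3: (2.5,-4) → rotate → (2.27642,-4.13133) → ×s → (2.42382,-4.39884) → (2.42,-4.40)
v4: (4.5,3) → rotate → (4.65805,2.74819) → ×s → (4.95966,2.92614) → (4.96,2.93)
v5: (-3,5) → rotate → (-2.72072,5.15730) → ×s → (-2.89688,5.49123) → (-2.90,5.49)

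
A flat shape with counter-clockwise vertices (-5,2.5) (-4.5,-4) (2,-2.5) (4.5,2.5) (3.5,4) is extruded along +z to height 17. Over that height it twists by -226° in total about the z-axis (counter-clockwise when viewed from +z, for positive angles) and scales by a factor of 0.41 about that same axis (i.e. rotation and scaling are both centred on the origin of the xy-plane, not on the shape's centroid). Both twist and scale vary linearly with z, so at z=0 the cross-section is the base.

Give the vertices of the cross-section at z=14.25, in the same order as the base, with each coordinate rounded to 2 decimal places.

t = z/height = 14.25/17 = 0.838235
s = 1 + (scale-1)·z/height = 1 + (0.41-1)·14.25/17 = 0.505441
θ = twist·z/height = -226°·14.25/17 = -189.4412° = -3.306372 rad
cos θ = -0.986455, sin θ = 0.164035 (intermediates below are computed at full precision and shown rounded to 5 d.p.)
v1: (-5,2.5) → rotate → (4.52219,-3.28631) → ×s → (2.28570,-1.66104) → (2.29,-1.66)
v2: (-4.5,-4) → rotate → (5.09519,3.20766) → ×s → (2.57532,1.62128) → (2.58,1.62)
v3: (2,-2.5) → rotate → (-1.56282,2.79421) → ×s → (-0.78991,1.41231) → (-0.79,1.41)
v4: (4.5,2.5) → rotate → (-4.84913,-1.72798) → ×s → (-2.45095,-0.87339) → (-2.45,-0.87)
v5: (3.5,4) → rotate → (-4.10873,-3.37170) → ×s → (-2.07672,-1.70419) → (-2.08,-1.70)

Cross-section at z=14.25: (2.29,-1.66) (2.58,1.62) (-0.79,1.41) (-2.45,-0.87) (-2.08,-1.70)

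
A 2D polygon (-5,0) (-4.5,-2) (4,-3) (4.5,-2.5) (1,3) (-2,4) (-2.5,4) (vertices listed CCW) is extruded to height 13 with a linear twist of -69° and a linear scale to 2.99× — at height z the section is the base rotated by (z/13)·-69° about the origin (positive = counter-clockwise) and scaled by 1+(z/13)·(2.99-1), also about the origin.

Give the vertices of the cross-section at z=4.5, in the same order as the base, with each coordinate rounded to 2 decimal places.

Cross-section at z=4.5: (-7.72,3.42) (-8.32,-0.01) (4.13,-7.37) (5.24,-6.94) (3.60,3.95) (-0.35,7.54) (-1.13,7.89)

t = z/height = 4.5/13 = 0.346154
s = 1 + (scale-1)·z/height = 1 + (2.99-1)·4.5/13 = 1.688846
θ = twist·z/height = -69°·4.5/13 = -23.8846° = -0.416865 rad
cos θ = 0.914363, sin θ = -0.404896 (intermediates below are computed at full precision and shown rounded to 5 d.p.)
v1: (-5,0) → rotate → (-4.57181,2.02448) → ×s → (-7.72109,3.41904) → (-7.72,3.42)
v2: (-4.5,-2) → rotate → (-4.92442,-0.00669) → ×s → (-8.31660,-0.01130) → (-8.32,-0.01)
v3: (4,-3) → rotate → (2.44276,-4.36267) → ×s → (4.12545,-7.36788) → (4.13,-7.37)
v4: (4.5,-2.5) → rotate → (3.10239,-4.10794) → ×s → (5.23946,-6.93768) → (5.24,-6.94)
v5: (1,3) → rotate → (2.12905,2.33819) → ×s → (3.59564,3.94885) → (3.60,3.95)
v6: (-2,4) → rotate → (-0.20914,4.46724) → ×s → (-0.35321,7.54449) → (-0.35,7.54)
v7: (-2.5,4) → rotate → (-0.66632,4.66969) → ×s → (-1.12532,7.88639) → (-1.13,7.89)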